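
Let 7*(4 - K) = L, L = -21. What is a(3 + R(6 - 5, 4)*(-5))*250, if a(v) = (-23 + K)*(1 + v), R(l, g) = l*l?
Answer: 4000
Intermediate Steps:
K = 7 (K = 4 - ⅐*(-21) = 4 + 3 = 7)
R(l, g) = l²
a(v) = -16 - 16*v (a(v) = (-23 + 7)*(1 + v) = -16*(1 + v) = -16 - 16*v)
a(3 + R(6 - 5, 4)*(-5))*250 = (-16 - 16*(3 + (6 - 5)²*(-5)))*250 = (-16 - 16*(3 + 1²*(-5)))*250 = (-16 - 16*(3 + 1*(-5)))*250 = (-16 - 16*(3 - 5))*250 = (-16 - 16*(-2))*250 = (-16 + 32)*250 = 16*250 = 4000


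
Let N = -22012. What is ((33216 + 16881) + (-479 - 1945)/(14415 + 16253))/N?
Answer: -384093093/168766004 ≈ -2.2759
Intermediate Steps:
((33216 + 16881) + (-479 - 1945)/(14415 + 16253))/N = ((33216 + 16881) + (-479 - 1945)/(14415 + 16253))/(-22012) = (50097 - 2424/30668)*(-1/22012) = (50097 - 2424*1/30668)*(-1/22012) = (50097 - 606/7667)*(-1/22012) = (384093093/7667)*(-1/22012) = -384093093/168766004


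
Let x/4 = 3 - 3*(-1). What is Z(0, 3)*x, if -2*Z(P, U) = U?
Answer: -36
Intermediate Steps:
Z(P, U) = -U/2
x = 24 (x = 4*(3 - 3*(-1)) = 4*(3 + 3) = 4*6 = 24)
Z(0, 3)*x = -1/2*3*24 = -3/2*24 = -36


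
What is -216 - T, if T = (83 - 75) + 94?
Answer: -318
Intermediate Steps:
T = 102 (T = 8 + 94 = 102)
-216 - T = -216 - 1*102 = -216 - 102 = -318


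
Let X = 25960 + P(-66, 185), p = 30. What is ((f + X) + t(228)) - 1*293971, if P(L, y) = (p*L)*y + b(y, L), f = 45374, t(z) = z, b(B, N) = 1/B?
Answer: -108911164/185 ≈ -5.8871e+5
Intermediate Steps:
P(L, y) = 1/y + 30*L*y (P(L, y) = (30*L)*y + 1/y = 30*L*y + 1/y = 1/y + 30*L*y)
X = -62962899/185 (X = 25960 + (1/185 + 30*(-66)*185) = 25960 + (1/185 - 366300) = 25960 - 67765499/185 = -62962899/185 ≈ -3.4034e+5)
((f + X) + t(228)) - 1*293971 = ((45374 - 62962899/185) + 228) - 1*293971 = (-54568709/185 + 228) - 293971 = -54526529/185 - 293971 = -108911164/185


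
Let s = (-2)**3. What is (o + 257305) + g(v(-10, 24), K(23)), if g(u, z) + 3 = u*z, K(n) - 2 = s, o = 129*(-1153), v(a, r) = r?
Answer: 108421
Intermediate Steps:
s = -8
o = -148737
K(n) = -6 (K(n) = 2 - 8 = -6)
g(u, z) = -3 + u*z
(o + 257305) + g(v(-10, 24), K(23)) = (-148737 + 257305) + (-3 + 24*(-6)) = 108568 + (-3 - 144) = 108568 - 147 = 108421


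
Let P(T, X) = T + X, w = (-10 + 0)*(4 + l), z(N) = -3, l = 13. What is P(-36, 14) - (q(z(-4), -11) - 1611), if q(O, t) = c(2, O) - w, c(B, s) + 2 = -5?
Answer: 1426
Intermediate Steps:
c(B, s) = -7 (c(B, s) = -2 - 5 = -7)
w = -170 (w = (-10 + 0)*(4 + 13) = -10*17 = -170)
q(O, t) = 163 (q(O, t) = -7 - 1*(-170) = -7 + 170 = 163)
P(-36, 14) - (q(z(-4), -11) - 1611) = (-36 + 14) - (163 - 1611) = -22 - 1*(-1448) = -22 + 1448 = 1426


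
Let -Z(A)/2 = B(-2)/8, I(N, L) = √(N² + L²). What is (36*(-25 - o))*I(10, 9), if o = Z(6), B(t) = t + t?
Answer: -936*√181 ≈ -12593.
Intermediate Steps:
B(t) = 2*t
I(N, L) = √(L² + N²)
Z(A) = 1 (Z(A) = -2*2*(-2)/8 = -(-8)/8 = -2*(-½) = 1)
o = 1
(36*(-25 - o))*I(10, 9) = (36*(-25 - 1*1))*√(9² + 10²) = (36*(-25 - 1))*√(81 + 100) = (36*(-26))*√181 = -936*√181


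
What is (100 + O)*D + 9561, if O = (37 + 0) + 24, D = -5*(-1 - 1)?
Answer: 11171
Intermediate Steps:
D = 10 (D = -5*(-2) = 10)
O = 61 (O = 37 + 24 = 61)
(100 + O)*D + 9561 = (100 + 61)*10 + 9561 = 161*10 + 9561 = 1610 + 9561 = 11171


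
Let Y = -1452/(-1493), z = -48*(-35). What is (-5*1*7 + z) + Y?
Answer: 2457437/1493 ≈ 1646.0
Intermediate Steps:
z = 1680
Y = 1452/1493 (Y = -1452*(-1/1493) = 1452/1493 ≈ 0.97254)
(-5*1*7 + z) + Y = (-5*1*7 + 1680) + 1452/1493 = (-5*7 + 1680) + 1452/1493 = (-35 + 1680) + 1452/1493 = 1645 + 1452/1493 = 2457437/1493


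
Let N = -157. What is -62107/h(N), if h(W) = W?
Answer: 62107/157 ≈ 395.59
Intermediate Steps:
-62107/h(N) = -62107/(-157) = -62107*(-1/157) = 62107/157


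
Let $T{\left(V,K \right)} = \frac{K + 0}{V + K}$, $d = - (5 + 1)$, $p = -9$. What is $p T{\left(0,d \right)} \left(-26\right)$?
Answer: $234$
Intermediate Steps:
$d = -6$ ($d = \left(-1\right) 6 = -6$)
$T{\left(V,K \right)} = \frac{K}{K + V}$
$p T{\left(0,d \right)} \left(-26\right) = - 9 \left(- \frac{6}{-6 + 0}\right) \left(-26\right) = - 9 \left(- \frac{6}{-6}\right) \left(-26\right) = - 9 \left(\left(-6\right) \left(- \frac{1}{6}\right)\right) \left(-26\right) = \left(-9\right) 1 \left(-26\right) = \left(-9\right) \left(-26\right) = 234$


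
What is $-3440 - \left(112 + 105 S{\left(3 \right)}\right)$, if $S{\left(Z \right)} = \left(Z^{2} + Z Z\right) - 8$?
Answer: $-4602$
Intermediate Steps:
$S{\left(Z \right)} = -8 + 2 Z^{2}$ ($S{\left(Z \right)} = \left(Z^{2} + Z^{2}\right) - 8 = 2 Z^{2} - 8 = -8 + 2 Z^{2}$)
$-3440 - \left(112 + 105 S{\left(3 \right)}\right) = -3440 - \left(112 + 105 \left(-8 + 2 \cdot 3^{2}\right)\right) = -3440 - \left(112 + 105 \left(-8 + 2 \cdot 9\right)\right) = -3440 - \left(112 + 105 \left(-8 + 18\right)\right) = -3440 - 1162 = -4602$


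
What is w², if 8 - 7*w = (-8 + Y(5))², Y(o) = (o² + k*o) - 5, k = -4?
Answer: 64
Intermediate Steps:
Y(o) = -5 + o² - 4*o (Y(o) = (o² - 4*o) - 5 = -5 + o² - 4*o)
w = -8 (w = 8/7 - (-8 + (-5 + 5² - 4*5))²/7 = 8/7 - (-8 + (-5 + 25 - 20))²/7 = 8/7 - (-8 + 0)²/7 = 8/7 - ⅐*(-8)² = 8/7 - ⅐*64 = 8/7 - 64/7 = -8)
w² = (-8)² = 64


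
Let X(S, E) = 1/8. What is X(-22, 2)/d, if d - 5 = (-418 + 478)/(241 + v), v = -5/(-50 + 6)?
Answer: 10609/445480 ≈ 0.023815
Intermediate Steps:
X(S, E) = ⅛
v = 5/44 (v = -5/(-44) = -5*(-1/44) = 5/44 ≈ 0.11364)
d = 55685/10609 (d = 5 + (-418 + 478)/(241 + 5/44) = 5 + 60/(10609/44) = 5 + 60*(44/10609) = 5 + 2640/10609 = 55685/10609 ≈ 5.2488)
X(-22, 2)/d = 1/(8*(55685/10609)) = (⅛)*(10609/55685) = 10609/445480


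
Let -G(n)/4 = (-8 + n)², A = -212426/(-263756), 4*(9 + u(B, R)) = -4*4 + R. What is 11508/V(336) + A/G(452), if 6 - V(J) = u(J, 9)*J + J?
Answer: 199455841503665/56883408280704 ≈ 3.5064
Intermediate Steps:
u(B, R) = -13 + R/4 (u(B, R) = -9 + (-4*4 + R)/4 = -9 + (-16 + R)/4 = -9 + (-4 + R/4) = -13 + R/4)
A = 106213/131878 (A = -212426*(-1/263756) = 106213/131878 ≈ 0.80539)
V(J) = 6 + 39*J/4 (V(J) = 6 - ((-13 + (¼)*9)*J + J) = 6 - ((-13 + 9/4)*J + J) = 6 - (-43*J/4 + J) = 6 - (-39)*J/4 = 6 + 39*J/4)
G(n) = -4*(-8 + n)²
11508/V(336) + A/G(452) = 11508/(6 + (39/4)*336) + 106213/(131878*((-4*(-8 + 452)²))) = 11508/(6 + 3276) + 106213/(131878*((-4*444²))) = 11508/3282 + 106213/(131878*((-4*197136))) = 11508*(1/3282) + (106213/131878)/(-788544) = 1918/547 + (106213/131878)*(-1/788544) = 1918/547 - 106213/103991605632 = 199455841503665/56883408280704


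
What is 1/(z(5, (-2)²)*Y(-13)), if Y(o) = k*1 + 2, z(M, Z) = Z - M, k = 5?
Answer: -⅐ ≈ -0.14286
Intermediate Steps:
Y(o) = 7 (Y(o) = 5*1 + 2 = 5 + 2 = 7)
1/(z(5, (-2)²)*Y(-13)) = 1/(((-2)² - 1*5)*7) = 1/((4 - 5)*7) = 1/(-1*7) = 1/(-7) = -⅐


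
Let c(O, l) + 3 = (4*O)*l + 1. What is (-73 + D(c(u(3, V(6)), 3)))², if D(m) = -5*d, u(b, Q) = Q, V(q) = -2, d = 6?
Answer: 10609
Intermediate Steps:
c(O, l) = -2 + 4*O*l (c(O, l) = -3 + ((4*O)*l + 1) = -3 + (4*O*l + 1) = -3 + (1 + 4*O*l) = -2 + 4*O*l)
D(m) = -30 (D(m) = -5*6 = -30)
(-73 + D(c(u(3, V(6)), 3)))² = (-73 - 30)² = (-103)² = 10609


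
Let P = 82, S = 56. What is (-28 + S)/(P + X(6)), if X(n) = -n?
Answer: 7/19 ≈ 0.36842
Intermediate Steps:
(-28 + S)/(P + X(6)) = (-28 + 56)/(82 - 1*6) = 28/(82 - 6) = 28/76 = 28*(1/76) = 7/19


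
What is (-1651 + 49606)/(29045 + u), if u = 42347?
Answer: 2085/3104 ≈ 0.67171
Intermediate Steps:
(-1651 + 49606)/(29045 + u) = (-1651 + 49606)/(29045 + 42347) = 47955/71392 = 47955*(1/71392) = 2085/3104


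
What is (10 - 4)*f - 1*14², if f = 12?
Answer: -124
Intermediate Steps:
(10 - 4)*f - 1*14² = (10 - 4)*12 - 1*14² = 6*12 - 1*196 = 72 - 196 = -124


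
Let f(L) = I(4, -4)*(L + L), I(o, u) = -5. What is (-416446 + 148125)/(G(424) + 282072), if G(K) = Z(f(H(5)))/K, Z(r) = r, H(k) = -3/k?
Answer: -56884052/59799267 ≈ -0.95125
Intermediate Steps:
f(L) = -10*L (f(L) = -5*(L + L) = -10*L)
G(K) = 6/K (G(K) = (-(-30)/5)/K = (-10*(-⅗))/K = 6/K)
(-416446 + 148125)/(G(424) + 282072) = (-416446 + 148125)/(6/424 + 282072) = -268321/(6*(1/424) + 282072) = -268321/(3/212 + 282072) = -268321/59799267/212 = -268321*212/59799267 = -56884052/59799267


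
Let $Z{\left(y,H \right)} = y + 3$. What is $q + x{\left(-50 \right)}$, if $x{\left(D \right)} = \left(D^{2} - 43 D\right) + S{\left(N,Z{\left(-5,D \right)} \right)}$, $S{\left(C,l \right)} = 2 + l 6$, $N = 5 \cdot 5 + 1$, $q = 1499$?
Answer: $6139$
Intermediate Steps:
$N = 26$ ($N = 25 + 1 = 26$)
$Z{\left(y,H \right)} = 3 + y$
$S{\left(C,l \right)} = 2 + 6 l$
$x{\left(D \right)} = -10 + D^{2} - 43 D$ ($x{\left(D \right)} = \left(D^{2} - 43 D\right) + \left(2 + 6 \left(3 - 5\right)\right) = \left(D^{2} - 43 D\right) + \left(2 + 6 \left(-2\right)\right) = \left(D^{2} - 43 D\right) + \left(2 - 12\right) = \left(D^{2} - 43 D\right) - 10 = -10 + D^{2} - 43 D$)
$q + x{\left(-50 \right)} = 1499 - \left(-2140 - 2500\right) = 1499 + \left(-10 + 2500 + 2150\right) = 1499 + 4640 = 6139$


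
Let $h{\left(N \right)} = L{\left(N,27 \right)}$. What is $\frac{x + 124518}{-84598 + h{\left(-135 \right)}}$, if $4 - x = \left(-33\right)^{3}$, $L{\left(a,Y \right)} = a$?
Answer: $- \frac{160459}{84733} \approx -1.8937$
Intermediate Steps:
$h{\left(N \right)} = N$
$x = 35941$ ($x = 4 - \left(-33\right)^{3} = 4 - -35937 = 4 + 35937 = 35941$)
$\frac{x + 124518}{-84598 + h{\left(-135 \right)}} = \frac{35941 + 124518}{-84598 - 135} = \frac{160459}{-84733} = 160459 \left(- \frac{1}{84733}\right) = - \frac{160459}{84733}$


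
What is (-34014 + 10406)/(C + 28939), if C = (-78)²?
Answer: -23608/35023 ≈ -0.67407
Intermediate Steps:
C = 6084
(-34014 + 10406)/(C + 28939) = (-34014 + 10406)/(6084 + 28939) = -23608/35023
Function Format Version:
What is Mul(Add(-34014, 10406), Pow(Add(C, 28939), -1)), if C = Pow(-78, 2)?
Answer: Rational(-23608, 35023) ≈ -0.67407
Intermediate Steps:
C = 6084
Mul(Add(-34014, 10406), Pow(Add(C, 28939), -1)) = Mul(Add(-34014, 10406), Pow(Add(6084, 28939), -1)) = Mul(-23608, Pow(35023, -1)) = Mul(-23608, Rational(1, 35023)) = Rational(-23608, 35023)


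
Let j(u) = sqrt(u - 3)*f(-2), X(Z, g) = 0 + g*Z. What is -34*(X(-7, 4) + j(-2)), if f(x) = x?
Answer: 952 + 68*I*sqrt(5) ≈ 952.0 + 152.05*I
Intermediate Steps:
X(Z, g) = Z*g (X(Z, g) = 0 + Z*g = Z*g)
j(u) = -2*sqrt(-3 + u) (j(u) = sqrt(u - 3)*(-2) = sqrt(-3 + u)*(-2) = -2*sqrt(-3 + u))
-34*(X(-7, 4) + j(-2)) = -34*(-7*4 - 2*sqrt(-3 - 2)) = -34*(-28 - 2*I*sqrt(5)) = 952 + 68*I*sqrt(5)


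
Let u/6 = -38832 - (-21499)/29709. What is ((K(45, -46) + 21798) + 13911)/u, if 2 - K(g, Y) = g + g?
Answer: -352754763/2307276778 ≈ -0.15289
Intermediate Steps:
K(g, Y) = 2 - 2*g (K(g, Y) = 2 - (g + g) = 2 - 2*g)
u = -2307276778/9903 (u = 6*(-38832 - (-21499)/29709) = 6*(-38832 - 1*(-21499/29709)) = 6*(-38832 + 21499/29709) = 6*(-1153638389/29709) = -2307276778/9903 ≈ -2.3299e+5)
((K(45, -46) + 21798) + 13911)/u = (((2 - 2*45) + 21798) + 13911)/(-2307276778/9903) = (((2 - 90) + 21798) + 13911)*(-9903/2307276778) = ((-88 + 21798) + 13911)*(-9903/2307276778) = (21710 + 13911)*(-9903/2307276778) = 35621*(-9903/2307276778) = -352754763/2307276778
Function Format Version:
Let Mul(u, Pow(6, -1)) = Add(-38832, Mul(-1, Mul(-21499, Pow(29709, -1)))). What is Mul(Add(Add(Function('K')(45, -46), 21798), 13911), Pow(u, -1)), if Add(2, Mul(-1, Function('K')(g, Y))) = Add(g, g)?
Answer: Rational(-352754763, 2307276778) ≈ -0.15289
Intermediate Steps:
Function('K')(g, Y) = Add(2, Mul(-2, g)) (Function('K')(g, Y) = Add(2, Mul(-1, Add(g, g))) = Add(2, Mul(-1, Mul(2, g))) = Add(2, Mul(-2, g)))
u = Rational(-2307276778, 9903) (u = Mul(6, Add(-38832, Mul(-1, Mul(-21499, Pow(29709, -1))))) = Mul(6, Add(-38832, Mul(-1, Mul(-21499, Rational(1, 29709))))) = Mul(6, Add(-38832, Mul(-1, Rational(-21499, 29709)))) = Mul(6, Add(-38832, Rational(21499, 29709))) = Mul(6, Rational(-1153638389, 29709)) = Rational(-2307276778, 9903) ≈ -2.3299e+5)
Mul(Add(Add(Function('K')(45, -46), 21798), 13911), Pow(u, -1)) = Mul(Add(Add(Add(2, Mul(-2, 45)), 21798), 13911), Pow(Rational(-2307276778, 9903), -1)) = Mul(Add(Add(Add(2, -90), 21798), 13911), Rational(-9903, 2307276778)) = Mul(Add(Add(-88, 21798), 13911), Rational(-9903, 2307276778)) = Mul(Add(21710, 13911), Rational(-9903, 2307276778)) = Mul(35621, Rational(-9903, 2307276778)) = Rational(-352754763, 2307276778)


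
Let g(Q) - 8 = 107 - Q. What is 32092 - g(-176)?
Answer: 31801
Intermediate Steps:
g(Q) = 115 - Q (g(Q) = 8 + (107 - Q) = 115 - Q)
32092 - g(-176) = 32092 - (115 - 1*(-176)) = 32092 - (115 + 176) = 32092 - 1*291 = 32092 - 291 = 31801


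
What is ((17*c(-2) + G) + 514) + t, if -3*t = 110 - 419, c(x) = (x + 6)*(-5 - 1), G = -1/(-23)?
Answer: 4808/23 ≈ 209.04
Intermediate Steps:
G = 1/23 (G = -1*(-1/23) = 1/23 ≈ 0.043478)
c(x) = -36 - 6*x (c(x) = (6 + x)*(-6) = -36 - 6*x)
t = 103 (t = -(110 - 419)/3 = -1/3*(-309) = 103)
((17*c(-2) + G) + 514) + t = ((17*(-36 - 6*(-2)) + 1/23) + 514) + 103 = ((17*(-36 + 12) + 1/23) + 514) + 103 = ((17*(-24) + 1/23) + 514) + 103 = ((-408 + 1/23) + 514) + 103 = (-9383/23 + 514) + 103 = 2439/23 + 103 = 4808/23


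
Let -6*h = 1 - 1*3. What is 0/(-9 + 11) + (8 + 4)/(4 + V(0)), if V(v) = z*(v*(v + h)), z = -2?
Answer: 3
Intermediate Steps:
h = 1/3 (h = -(1 - 1*3)/6 = -(1 - 3)/6 = -1/6*(-2) = 1/3 ≈ 0.33333)
V(v) = -2*v*(1/3 + v) (V(v) = -2*v*(v + 1/3) = -2*v*(1/3 + v))
0/(-9 + 11) + (8 + 4)/(4 + V(0)) = 0/(-9 + 11) + (8 + 4)/(4 - 2/3*0*(1 + 3*0)) = 0/2 + 12/(4 - 2/3*0*(1 + 0)) = (1/2)*0 + 12/(4 - 2/3*0*1) = 0 + 12/(4 + 0) = 0 + 12/4 = 0 + 12*(1/4) = 0 + 3 = 3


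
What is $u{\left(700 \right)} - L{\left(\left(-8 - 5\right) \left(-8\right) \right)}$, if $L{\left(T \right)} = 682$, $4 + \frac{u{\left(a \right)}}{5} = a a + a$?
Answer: $2452798$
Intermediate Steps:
$u{\left(a \right)} = -20 + 5 a + 5 a^{2}$ ($u{\left(a \right)} = -20 + 5 \left(a a + a\right) = -20 + 5 \left(a^{2} + a\right) = -20 + 5 \left(a + a^{2}\right) = -20 + \left(5 a + 5 a^{2}\right) = -20 + 5 a + 5 a^{2}$)
$u{\left(700 \right)} - L{\left(\left(-8 - 5\right) \left(-8\right) \right)} = \left(-20 + 5 \cdot 700 + 5 \cdot 700^{2}\right) - 682 = \left(-20 + 3500 + 5 \cdot 490000\right) - 682 = \left(-20 + 3500 + 2450000\right) - 682 = 2453480 - 682 = 2452798$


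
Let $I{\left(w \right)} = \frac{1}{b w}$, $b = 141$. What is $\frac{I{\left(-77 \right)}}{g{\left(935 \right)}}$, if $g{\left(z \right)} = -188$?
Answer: $\frac{1}{2041116} \approx 4.8993 \cdot 10^{-7}$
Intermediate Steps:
$I{\left(w \right)} = \frac{1}{141 w}$
$\frac{I{\left(-77 \right)}}{g{\left(935 \right)}} = \frac{\frac{1}{141} \frac{1}{-77}}{-188} = \frac{1}{141} \left(- \frac{1}{77}\right) \left(- \frac{1}{188}\right) = \left(- \frac{1}{10857}\right) \left(- \frac{1}{188}\right) = \frac{1}{2041116}$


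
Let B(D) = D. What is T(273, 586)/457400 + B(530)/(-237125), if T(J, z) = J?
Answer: -284299/173537560 ≈ -0.0016383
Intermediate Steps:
T(273, 586)/457400 + B(530)/(-237125) = 273/457400 + 530/(-237125) = 273*(1/457400) + 530*(-1/237125) = 273/457400 - 106/47425 = -284299/173537560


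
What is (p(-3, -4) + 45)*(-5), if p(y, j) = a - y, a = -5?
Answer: -215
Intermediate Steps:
p(y, j) = -5 - y
(p(-3, -4) + 45)*(-5) = ((-5 - 1*(-3)) + 45)*(-5) = ((-5 + 3) + 45)*(-5) = (-2 + 45)*(-5) = 43*(-5) = -215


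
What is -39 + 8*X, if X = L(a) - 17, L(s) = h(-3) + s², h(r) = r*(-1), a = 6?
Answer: 137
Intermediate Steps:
h(r) = -r
L(s) = 3 + s² (L(s) = -1*(-3) + s² = 3 + s²)
X = 22 (X = (3 + 6²) - 17 = (3 + 36) - 17 = 39 - 17 = 22)
-39 + 8*X = -39 + 8*22 = -39 + 176 = 137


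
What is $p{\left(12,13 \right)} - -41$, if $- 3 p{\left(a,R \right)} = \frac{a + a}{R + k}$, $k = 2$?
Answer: $\frac{607}{15} \approx 40.467$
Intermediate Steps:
$p{\left(a,R \right)} = - \frac{2 a}{3 \left(2 + R\right)}$ ($p{\left(a,R \right)} = - \frac{\left(a + a\right) \frac{1}{R + 2}}{3} = - \frac{2 a \frac{1}{2 + R}}{3} = - \frac{2 a}{3 \left(2 + R\right)}$)
$p{\left(12,13 \right)} - -41 = \left(-2\right) 12 \frac{1}{6 + 3 \cdot 13} - -41 = \left(-2\right) 12 \frac{1}{6 + 39} + 41 = \left(-2\right) 12 \cdot \frac{1}{45} + 41 = - \frac{8}{15} + 41 = \frac{607}{15}$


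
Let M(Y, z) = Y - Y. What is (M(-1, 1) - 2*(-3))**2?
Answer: 36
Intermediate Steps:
M(Y, z) = 0
(M(-1, 1) - 2*(-3))**2 = (0 - 2*(-3))**2 = (0 + 6)**2 = 6**2 = 36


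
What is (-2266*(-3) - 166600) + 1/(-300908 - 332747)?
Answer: -101259336311/633655 ≈ -1.5980e+5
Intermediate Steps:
(-2266*(-3) - 166600) + 1/(-300908 - 332747) = (6798 - 166600) + 1/(-633655) = -159802 - 1/633655 = -101259336311/633655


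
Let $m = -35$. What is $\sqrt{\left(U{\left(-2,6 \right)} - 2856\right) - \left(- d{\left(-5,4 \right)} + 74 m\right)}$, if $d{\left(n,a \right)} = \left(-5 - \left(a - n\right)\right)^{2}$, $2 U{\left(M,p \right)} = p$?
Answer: $i \sqrt{67} \approx 8.1853 i$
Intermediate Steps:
$U{\left(M,p \right)} = \frac{p}{2}$
$d{\left(n,a \right)} = \left(-5 + n - a\right)^{2}$
$\sqrt{\left(U{\left(-2,6 \right)} - 2856\right) - \left(- d{\left(-5,4 \right)} + 74 m\right)} = \sqrt{\left(\frac{1}{2} \cdot 6 - 2856\right) + \left(\left(-74\right) \left(-35\right) + \left(5 + 4 - -5\right)^{2}\right)} = \sqrt{\left(3 - 2856\right) + \left(2590 + \left(5 + 4 + 5\right)^{2}\right)} = \sqrt{-2853 + \left(2590 + 14^{2}\right)} = \sqrt{-2853 + \left(2590 + 196\right)} = \sqrt{-2853 + 2786} = \sqrt{-67} = i \sqrt{67}$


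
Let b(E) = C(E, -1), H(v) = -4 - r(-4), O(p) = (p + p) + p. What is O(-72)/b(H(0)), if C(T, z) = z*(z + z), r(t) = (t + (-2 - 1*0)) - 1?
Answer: -108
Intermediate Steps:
O(p) = 3*p (O(p) = 2*p + p = 3*p)
r(t) = -3 + t (r(t) = (t + (-2 + 0)) - 1 = (t - 2) - 1 = (-2 + t) - 1 = -3 + t)
H(v) = 3 (H(v) = -4 - (-3 - 4) = -4 - 1*(-7) = -4 + 7 = 3)
C(T, z) = 2*z**2 (C(T, z) = z*(2*z) = 2*z**2)
b(E) = 2 (b(E) = 2*(-1)**2 = 2*1 = 2)
O(-72)/b(H(0)) = (3*(-72))/2 = -216*1/2 = -108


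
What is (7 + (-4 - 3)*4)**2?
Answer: 441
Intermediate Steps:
(7 + (-4 - 3)*4)**2 = (7 - 7*4)**2 = (7 - 28)**2 = (-21)**2 = 441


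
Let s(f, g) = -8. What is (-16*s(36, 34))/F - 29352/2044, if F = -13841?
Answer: -101630666/7072751 ≈ -14.369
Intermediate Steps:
(-16*s(36, 34))/F - 29352/2044 = -16*(-8)/(-13841) - 29352/2044 = 128*(-1/13841) - 29352*1/2044 = -128/13841 - 7338/511 = -101630666/7072751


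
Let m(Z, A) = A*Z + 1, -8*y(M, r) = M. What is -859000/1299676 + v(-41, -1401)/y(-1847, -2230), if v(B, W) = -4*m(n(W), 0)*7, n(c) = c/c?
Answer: -469425106/600125393 ≈ -0.78221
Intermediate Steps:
n(c) = 1
y(M, r) = -M/8
m(Z, A) = 1 + A*Z
v(B, W) = -28 (v(B, W) = -4*(1 + 0*1)*7 = -4*(1 + 0)*7 = -4*1*7 = -4*7 = -28)
-859000/1299676 + v(-41, -1401)/y(-1847, -2230) = -859000/1299676 - 28/((-⅛*(-1847))) = -859000*1/1299676 - 28/1847/8 = -214750/324919 - 28*8/1847 = -214750/324919 - 224/1847 = -469425106/600125393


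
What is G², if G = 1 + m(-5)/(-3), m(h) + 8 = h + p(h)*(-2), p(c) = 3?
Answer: 484/9 ≈ 53.778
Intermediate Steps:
m(h) = -14 + h (m(h) = -8 + (h + 3*(-2)) = -8 + (h - 6) = -8 + (-6 + h) = -14 + h)
G = 22/3 (G = 1 + (-14 - 5)/(-3) = 1 - ⅓*(-19) = 1 + 19/3 = 22/3 ≈ 7.3333)
G² = (22/3)² = 484/9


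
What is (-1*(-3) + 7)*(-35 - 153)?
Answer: -1880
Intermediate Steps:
(-1*(-3) + 7)*(-35 - 153) = (3 + 7)*(-188) = 10*(-188) = -1880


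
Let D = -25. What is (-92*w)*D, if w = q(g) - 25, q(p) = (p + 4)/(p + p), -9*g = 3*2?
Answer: -63250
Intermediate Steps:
g = -2/3 ≈ -0.66667
q(p) = (4 + p)/(2*p) (q(p) = (4 + p)/((2*p)) = (4 + p)*(1/(2*p)) = (4 + p)/(2*p))
w = -55/2 (w = (4 - 2/3)/(2*(-2/3)) - 25 = (1/2)*(-3/2)*(10/3) - 25 = -5/2 - 25 = -55/2 ≈ -27.500)
(-92*w)*D = -92*(-55/2)*(-25) = 2530*(-25) = -63250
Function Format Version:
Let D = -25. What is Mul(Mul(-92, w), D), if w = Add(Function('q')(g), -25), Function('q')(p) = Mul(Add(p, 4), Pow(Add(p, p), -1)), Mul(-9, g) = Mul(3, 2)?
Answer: -63250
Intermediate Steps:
g = Rational(-2, 3) (g = Mul(Rational(-1, 9), Mul(3, 2)) = Mul(Rational(-1, 9), 6) = Rational(-2, 3) ≈ -0.66667)
Function('q')(p) = Mul(Rational(1, 2), Pow(p, -1), Add(4, p)) (Function('q')(p) = Mul(Add(4, p), Pow(Mul(2, p), -1)) = Mul(Add(4, p), Mul(Rational(1, 2), Pow(p, -1))) = Mul(Rational(1, 2), Pow(p, -1), Add(4, p)))
w = Rational(-55, 2) (w = Add(Mul(Rational(1, 2), Pow(Rational(-2, 3), -1), Add(4, Rational(-2, 3))), -25) = Add(Mul(Rational(1, 2), Rational(-3, 2), Rational(10, 3)), -25) = Add(Rational(-5, 2), -25) = Rational(-55, 2) ≈ -27.500)
Mul(Mul(-92, w), D) = Mul(Mul(-92, Rational(-55, 2)), -25) = Mul(2530, -25) = -63250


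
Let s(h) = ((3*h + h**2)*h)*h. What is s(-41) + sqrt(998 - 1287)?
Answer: 2618998 + 17*I ≈ 2.619e+6 + 17.0*I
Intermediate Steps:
s(h) = h**2*(h**2 + 3*h) (s(h) = ((h**2 + 3*h)*h)*h = (h*(h**2 + 3*h))*h = h**2*(h**2 + 3*h))
s(-41) + sqrt(998 - 1287) = (-41)**3*(3 - 41) + sqrt(998 - 1287) = -68921*(-38) + sqrt(-289) = 2618998 + 17*I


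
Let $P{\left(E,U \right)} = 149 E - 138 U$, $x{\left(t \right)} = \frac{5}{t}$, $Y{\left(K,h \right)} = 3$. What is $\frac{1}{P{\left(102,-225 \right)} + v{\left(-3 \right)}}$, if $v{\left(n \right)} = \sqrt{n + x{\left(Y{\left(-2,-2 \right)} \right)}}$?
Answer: $\frac{34686}{1604158129} - \frac{i \sqrt{3}}{3208316258} \approx 2.1623 \cdot 10^{-5} - 5.3986 \cdot 10^{-10} i$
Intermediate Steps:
$P{\left(E,U \right)} = - 138 U + 149 E$
$v{\left(n \right)} = \sqrt{\frac{5}{3} + n}$ ($v{\left(n \right)} = \sqrt{n + \frac{5}{3}} = \sqrt{\frac{5}{3} + n}$)
$\frac{1}{P{\left(102,-225 \right)} + v{\left(-3 \right)}} = \frac{1}{\left(\left(-138\right) \left(-225\right) + 149 \cdot 102\right) + \frac{\sqrt{15 + 9 \left(-3\right)}}{3}} = \frac{1}{\left(31050 + 15198\right) + \frac{\sqrt{15 - 27}}{3}} = \frac{1}{46248 + \frac{\sqrt{-12}}{3}} = \frac{1}{46248 + \frac{2 i \sqrt{3}}{3}}$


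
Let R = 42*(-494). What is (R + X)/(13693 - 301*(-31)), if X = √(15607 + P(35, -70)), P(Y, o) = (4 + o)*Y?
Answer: -5187/5756 + √13297/23024 ≈ -0.89614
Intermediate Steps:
P(Y, o) = Y*(4 + o)
X = √13297 (X = √(15607 + 35*(4 - 70)) = √(15607 + 35*(-66)) = √(15607 - 2310) = √13297 ≈ 115.31)
R = -20748
(R + X)/(13693 - 301*(-31)) = (-20748 + √13297)/(13693 - 301*(-31)) = (-20748 + √13297)/(13693 + 9331) = (-20748 + √13297)/23024 = (-20748 + √13297)*(1/23024) = -5187/5756 + √13297/23024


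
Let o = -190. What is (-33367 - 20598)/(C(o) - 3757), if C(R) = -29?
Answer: 53965/3786 ≈ 14.254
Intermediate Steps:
(-33367 - 20598)/(C(o) - 3757) = (-33367 - 20598)/(-29 - 3757) = -53965/(-3786) = -53965*(-1/3786) = 53965/3786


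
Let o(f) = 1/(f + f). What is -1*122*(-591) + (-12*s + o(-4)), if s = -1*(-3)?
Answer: 576527/8 ≈ 72066.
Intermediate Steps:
o(f) = 1/(2*f)
s = 3
-1*122*(-591) + (-12*s + o(-4)) = -1*122*(-591) + (-12*3 + (½)/(-4)) = -122*(-591) + (-36 + (½)*(-¼)) = 72102 + (-36 - ⅛) = 72102 - 289/8 = 576527/8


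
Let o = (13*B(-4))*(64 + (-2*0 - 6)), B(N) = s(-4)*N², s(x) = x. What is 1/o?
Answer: -1/48256 ≈ -2.0723e-5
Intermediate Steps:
B(N) = -4*N²
o = -48256 (o = (13*(-4*(-4)²))*(64 + (-2*0 - 6)) = (13*(-4*16))*(64 + (0 - 6)) = (13*(-64))*(64 - 6) = -832*58 = -48256)
1/o = 1/(-48256) = -1/48256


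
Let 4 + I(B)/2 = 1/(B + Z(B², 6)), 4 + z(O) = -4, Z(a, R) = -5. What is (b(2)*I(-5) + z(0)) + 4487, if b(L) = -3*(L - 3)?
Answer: 22272/5 ≈ 4454.4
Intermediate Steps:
z(O) = -8 (z(O) = -4 - 4 = -8)
I(B) = -8 + 2/(-5 + B) (I(B) = -8 + 2/(B - 5) = -8 + 2/(-5 + B))
b(L) = 9 - 3*L (b(L) = -3*(-3 + L) = 9 - 3*L)
(b(2)*I(-5) + z(0)) + 4487 = ((9 - 3*2)*(2*(21 - 4*(-5))/(-5 - 5)) - 8) + 4487 = ((9 - 6)*(2*(21 + 20)/(-10)) - 8) + 4487 = (3*(2*(-⅒)*41) - 8) + 4487 = (3*(-41/5) - 8) + 4487 = (-123/5 - 8) + 4487 = -163/5 + 4487 = 22272/5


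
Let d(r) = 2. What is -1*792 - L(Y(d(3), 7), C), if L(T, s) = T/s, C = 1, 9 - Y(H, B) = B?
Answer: -794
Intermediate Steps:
Y(H, B) = 9 - B
-1*792 - L(Y(d(3), 7), C) = -1*792 - (9 - 1*7)/1 = -792 - (9 - 7) = -792 - 2 = -794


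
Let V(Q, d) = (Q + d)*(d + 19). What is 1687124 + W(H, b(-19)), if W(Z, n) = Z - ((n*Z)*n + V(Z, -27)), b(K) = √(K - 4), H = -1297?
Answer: 1645404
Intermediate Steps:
V(Q, d) = (19 + d)*(Q + d) (V(Q, d) = (Q + d)*(19 + d) = (19 + d)*(Q + d))
b(K) = √(-4 + K)
W(Z, n) = -216 + 9*Z - Z*n² (W(Z, n) = Z - ((n*Z)*n + ((-27)² + 19*Z + 19*(-27) + Z*(-27))) = Z - ((Z*n)*n + (729 + 19*Z - 513 - 27*Z)) = Z - (Z*n² + (216 - 8*Z)) = Z - (216 - 8*Z + Z*n²) = Z + (-216 + 8*Z - Z*n²) = -216 + 9*Z - Z*n²)
1687124 + W(H, b(-19)) = 1687124 + (-216 + 9*(-1297) - 1*(-1297)*(√(-4 - 19))²) = 1687124 + (-216 - 11673 - 1*(-1297)*(√(-23))²) = 1687124 + (-216 - 11673 - 1*(-1297)*(I*√23)²) = 1687124 + (-216 - 11673 - 1*(-1297)*(-23)) = 1687124 + (-216 - 11673 - 29831) = 1687124 - 41720 = 1645404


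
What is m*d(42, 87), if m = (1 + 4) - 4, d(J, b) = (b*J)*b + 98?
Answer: 317996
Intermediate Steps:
d(J, b) = 98 + J*b² (d(J, b) = (J*b)*b + 98 = J*b² + 98 = 98 + J*b²)
m = 1 (m = 5 - 4 = 1)
m*d(42, 87) = 1*(98 + 42*87²) = 1*(98 + 42*7569) = 1*(98 + 317898) = 1*317996 = 317996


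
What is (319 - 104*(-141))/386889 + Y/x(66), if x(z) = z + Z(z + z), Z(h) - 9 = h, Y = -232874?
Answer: -30031095835/26695341 ≈ -1125.0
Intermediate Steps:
Z(h) = 9 + h
x(z) = 9 + 3*z (x(z) = z + (9 + (z + z)) = z + (9 + 2*z) = 9 + 3*z)
(319 - 104*(-141))/386889 + Y/x(66) = (319 - 104*(-141))/386889 - 232874/(9 + 3*66) = (319 + 14664)*(1/386889) - 232874/(9 + 198) = 14983*(1/386889) - 232874/207 = 14983/386889 - 232874*1/207 = 14983/386889 - 232874/207 = -30031095835/26695341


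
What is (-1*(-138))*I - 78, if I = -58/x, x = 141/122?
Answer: -329162/47 ≈ -7003.4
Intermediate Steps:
x = 141/122 (x = 141*(1/122) = 141/122 ≈ 1.1557)
I = -7076/141 (I = -58/141/122 = -58*122/141 = -7076/141 ≈ -50.184)
(-1*(-138))*I - 78 = -1*(-138)*(-7076/141) - 78 = 138*(-7076/141) - 78 = -325496/47 - 78 = -329162/47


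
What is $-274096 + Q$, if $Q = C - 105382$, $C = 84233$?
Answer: $-295245$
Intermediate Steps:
$Q = -21149$ ($Q = 84233 - 105382 = -21149$)
$-274096 + Q = -274096 - 21149 = -295245$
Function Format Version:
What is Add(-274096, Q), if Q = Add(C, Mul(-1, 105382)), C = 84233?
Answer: -295245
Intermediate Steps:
Q = -21149 (Q = Add(84233, Mul(-1, 105382)) = Add(84233, -105382) = -21149)
Add(-274096, Q) = Add(-274096, -21149) = -295245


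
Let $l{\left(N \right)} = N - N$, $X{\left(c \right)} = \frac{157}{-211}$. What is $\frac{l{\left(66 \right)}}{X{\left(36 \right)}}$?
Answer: $0$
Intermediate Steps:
$X{\left(c \right)} = - \frac{157}{211}$ ($X{\left(c \right)} = 157 \left(- \frac{1}{211}\right) = - \frac{157}{211}$)
$l{\left(N \right)} = 0$
$\frac{l{\left(66 \right)}}{X{\left(36 \right)}} = \frac{0}{- \frac{157}{211}} = 0 \left(- \frac{211}{157}\right) = 0$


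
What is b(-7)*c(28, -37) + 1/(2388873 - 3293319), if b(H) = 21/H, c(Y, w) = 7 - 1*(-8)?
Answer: -40700071/904446 ≈ -45.000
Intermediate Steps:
c(Y, w) = 15 (c(Y, w) = 7 + 8 = 15)
b(-7)*c(28, -37) + 1/(2388873 - 3293319) = (21/(-7))*15 + 1/(2388873 - 3293319) = (21*(-1/7))*15 + 1/(-904446) = -3*15 - 1/904446 = -45 - 1/904446 = -40700071/904446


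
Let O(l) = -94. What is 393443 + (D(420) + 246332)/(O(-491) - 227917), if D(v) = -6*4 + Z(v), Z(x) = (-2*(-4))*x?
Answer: 89709082205/228011 ≈ 3.9344e+5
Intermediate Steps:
Z(x) = 8*x
D(v) = -24 + 8*v (D(v) = -6*4 + 8*v = -24 + 8*v)
393443 + (D(420) + 246332)/(O(-491) - 227917) = 393443 + ((-24 + 8*420) + 246332)/(-94 - 227917) = 393443 + ((-24 + 3360) + 246332)/(-228011) = 393443 + (3336 + 246332)*(-1/228011) = 393443 + 249668*(-1/228011) = 393443 - 249668/228011 = 89709082205/228011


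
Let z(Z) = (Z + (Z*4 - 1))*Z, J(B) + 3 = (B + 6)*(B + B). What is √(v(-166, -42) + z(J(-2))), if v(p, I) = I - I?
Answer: 4*√114 ≈ 42.708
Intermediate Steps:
J(B) = -3 + 2*B*(6 + B) (J(B) = -3 + (B + 6)*(B + B) = -3 + (6 + B)*(2*B) = -3 + 2*B*(6 + B))
v(p, I) = 0
z(Z) = Z*(-1 + 5*Z) (z(Z) = (Z + (4*Z - 1))*Z = (Z + (-1 + 4*Z))*Z = (-1 + 5*Z)*Z = Z*(-1 + 5*Z))
√(v(-166, -42) + z(J(-2))) = √(0 + (-3 + 2*(-2)² + 12*(-2))*(-1 + 5*(-3 + 2*(-2)² + 12*(-2)))) = √(0 + (-3 + 2*4 - 24)*(-1 + 5*(-3 + 2*4 - 24))) = √(0 + (-3 + 8 - 24)*(-1 + 5*(-3 + 8 - 24))) = √(0 - 19*(-1 + 5*(-19))) = √(0 - 19*(-1 - 95)) = √(0 - 19*(-96)) = √(0 + 1824) = √1824 = 4*√114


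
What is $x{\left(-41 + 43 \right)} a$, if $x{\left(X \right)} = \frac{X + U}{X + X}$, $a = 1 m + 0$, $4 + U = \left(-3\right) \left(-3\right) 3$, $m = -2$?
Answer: $- \frac{25}{2} \approx -12.5$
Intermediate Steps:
$U = 23$ ($U = -4 + \left(-3\right) \left(-3\right) 3 = -4 + 9 \cdot 3 = -4 + 27 = 23$)
$a = -2$ ($a = 1 \left(-2\right) + 0 = -2 + 0 = -2$)
$x{\left(X \right)} = \frac{23 + X}{2 X}$ ($x{\left(X \right)} = \frac{X + 23}{X + X} = \frac{23 + X}{2 X}$)
$x{\left(-41 + 43 \right)} a = \frac{23 + \left(-41 + 43\right)}{2 \left(-41 + 43\right)} \left(-2\right) = \frac{23 + 2}{2 \cdot 2} \left(-2\right) = \frac{1}{2} \cdot \frac{1}{2} \cdot 25 \left(-2\right) = \frac{25}{4} \left(-2\right) = - \frac{25}{2}$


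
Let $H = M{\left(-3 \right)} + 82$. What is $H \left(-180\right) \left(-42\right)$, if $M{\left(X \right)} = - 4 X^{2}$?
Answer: $347760$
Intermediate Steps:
$H = 46$ ($H = - 4 \left(-3\right)^{2} + 82 = \left(-4\right) 9 + 82 = -36 + 82 = 46$)
$H \left(-180\right) \left(-42\right) = 46 \left(-180\right) \left(-42\right) = \left(-8280\right) \left(-42\right) = 347760$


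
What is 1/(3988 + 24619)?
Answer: 1/28607 ≈ 3.4956e-5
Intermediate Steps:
1/(3988 + 24619) = 1/28607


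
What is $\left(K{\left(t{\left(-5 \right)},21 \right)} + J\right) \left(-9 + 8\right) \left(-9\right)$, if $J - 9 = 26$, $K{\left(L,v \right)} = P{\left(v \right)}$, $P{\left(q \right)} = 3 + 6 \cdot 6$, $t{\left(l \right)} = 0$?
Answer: $666$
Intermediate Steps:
$P{\left(q \right)} = 39$ ($P{\left(q \right)} = 3 + 36 = 39$)
$K{\left(L,v \right)} = 39$
$J = 35$ ($J = 9 + 26 = 35$)
$\left(K{\left(t{\left(-5 \right)},21 \right)} + J\right) \left(-9 + 8\right) \left(-9\right) = \left(39 + 35\right) \left(-9 + 8\right) \left(-9\right) = 74 \left(\left(-1\right) \left(-9\right)\right) = 74 \cdot 9 = 666$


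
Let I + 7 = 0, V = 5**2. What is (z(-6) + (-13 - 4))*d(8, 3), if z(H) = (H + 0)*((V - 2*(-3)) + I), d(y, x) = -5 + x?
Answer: 322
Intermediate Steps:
V = 25
I = -7 (I = -7 + 0 = -7)
z(H) = 24*H (z(H) = (H + 0)*((25 - 2*(-3)) - 7) = H*((25 + 6) - 7) = H*(31 - 7) = H*24 = 24*H)
(z(-6) + (-13 - 4))*d(8, 3) = (24*(-6) + (-13 - 4))*(-5 + 3) = (-144 - 17)*(-2) = -161*(-2) = 322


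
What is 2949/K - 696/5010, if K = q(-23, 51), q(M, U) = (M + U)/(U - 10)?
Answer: 100955767/23380 ≈ 4318.0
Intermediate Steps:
q(M, U) = (M + U)/(-10 + U)
K = 28/41 (K = (-23 + 51)/(-10 + 51) = 28/41 ≈ 0.68293)
2949/K - 696/5010 = 2949/(28/41) - 696/5010 = 2949*(41/28) - 696*1/5010 = 120909/28 - 116/835 = 100955767/23380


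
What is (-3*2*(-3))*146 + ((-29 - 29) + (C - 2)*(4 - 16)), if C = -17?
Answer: 2798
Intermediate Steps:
(-3*2*(-3))*146 + ((-29 - 29) + (C - 2)*(4 - 16)) = (-3*2*(-3))*146 + ((-29 - 29) + (-17 - 2)*(4 - 16)) = -6*(-3)*146 + (-58 - 19*(-12)) = 18*146 + (-58 + 228) = 2628 + 170 = 2798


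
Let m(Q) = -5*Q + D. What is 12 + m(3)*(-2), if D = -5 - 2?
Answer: 56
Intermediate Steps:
D = -7
m(Q) = -7 - 5*Q (m(Q) = -5*Q - 7 = -7 - 5*Q)
12 + m(3)*(-2) = 12 + (-7 - 5*3)*(-2) = 12 + (-7 - 15)*(-2) = 12 - 22*(-2) = 12 + 44 = 56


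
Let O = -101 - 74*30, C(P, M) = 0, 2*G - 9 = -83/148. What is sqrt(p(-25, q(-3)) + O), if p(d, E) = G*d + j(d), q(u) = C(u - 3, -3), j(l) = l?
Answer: 7*I*sqrt(1095866)/148 ≈ 49.513*I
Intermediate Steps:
G = 1249/296 (G = 9/2 + (-83/148)/2 = 9/2 + (-83*1/148)/2 = 9/2 + (1/2)*(-83/148) = 9/2 - 83/296 = 1249/296 ≈ 4.2196)
q(u) = 0
p(d, E) = 1545*d/296 (p(d, E) = 1249*d/296 + d = 1545*d/296)
O = -2321 (O = -101 - 2220 = -2321)
sqrt(p(-25, q(-3)) + O) = sqrt((1545/296)*(-25) - 2321) = sqrt(-38625/296 - 2321) = sqrt(-725641/296) = 7*I*sqrt(1095866)/148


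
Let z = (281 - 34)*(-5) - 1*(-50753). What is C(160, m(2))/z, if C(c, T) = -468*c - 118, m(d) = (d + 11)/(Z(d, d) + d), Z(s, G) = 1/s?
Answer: -5357/3537 ≈ -1.5146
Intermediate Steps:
Z(s, G) = 1/s
m(d) = (11 + d)/(d + 1/d) (m(d) = (d + 11)/(1/d + d) = (11 + d)/(d + 1/d))
C(c, T) = -118 - 468*c
z = 49518 (z = 247*(-5) + 50753 = -1235 + 50753 = 49518)
C(160, m(2))/z = (-118 - 468*160)/49518 = (-118 - 74880)*(1/49518) = -74998*1/49518 = -5357/3537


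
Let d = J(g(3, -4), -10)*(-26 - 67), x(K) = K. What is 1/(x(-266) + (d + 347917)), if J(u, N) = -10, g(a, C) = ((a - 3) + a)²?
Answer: 1/348581 ≈ 2.8688e-6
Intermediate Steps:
g(a, C) = (-3 + 2*a)² (g(a, C) = ((-3 + a) + a)² = (-3 + 2*a)²)
d = 930 (d = -10*(-26 - 67) = -10*(-93) = 930)
1/(x(-266) + (d + 347917)) = 1/(-266 + (930 + 347917)) = 1/(-266 + 348847) = 1/348581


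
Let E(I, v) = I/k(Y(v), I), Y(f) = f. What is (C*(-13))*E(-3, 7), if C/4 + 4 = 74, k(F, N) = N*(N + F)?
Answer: -910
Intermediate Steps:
k(F, N) = N*(F + N)
C = 280 (C = -16 + 4*74 = -16 + 296 = 280)
E(I, v) = 1/(I + v) (E(I, v) = I/((I*(v + I))) = I/((I*(I + v))) = I*(1/(I*(I + v))) = 1/(I + v))
(C*(-13))*E(-3, 7) = (280*(-13))/(-3 + 7) = -3640/4 = -3640*1/4 = -910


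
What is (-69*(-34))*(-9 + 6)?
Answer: -7038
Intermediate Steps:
(-69*(-34))*(-9 + 6) = 2346*(-3) = -7038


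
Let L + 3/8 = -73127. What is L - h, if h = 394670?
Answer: -3742379/8 ≈ -4.6780e+5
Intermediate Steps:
L = -585019/8 (L = -3/8 - 73127 = -585019/8 ≈ -73127.)
L - h = -585019/8 - 1*394670 = -585019/8 - 394670 = -3742379/8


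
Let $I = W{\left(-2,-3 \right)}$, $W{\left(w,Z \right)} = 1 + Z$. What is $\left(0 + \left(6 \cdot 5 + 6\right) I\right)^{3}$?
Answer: $-373248$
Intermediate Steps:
$I = -2$ ($I = 1 - 3 = -2$)
$\left(0 + \left(6 \cdot 5 + 6\right) I\right)^{3} = \left(0 + \left(6 \cdot 5 + 6\right) \left(-2\right)\right)^{3} = \left(0 + \left(30 + 6\right) \left(-2\right)\right)^{3} = \left(0 + 36 \left(-2\right)\right)^{3} = \left(0 - 72\right)^{3} = \left(-72\right)^{3} = -373248$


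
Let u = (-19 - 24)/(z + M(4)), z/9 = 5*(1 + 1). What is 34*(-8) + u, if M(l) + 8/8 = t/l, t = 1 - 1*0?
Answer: -97276/357 ≈ -272.48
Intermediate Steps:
z = 90 (z = 9*(5*(1 + 1)) = 9*(5*2) = 9*10 = 90)
t = 1 (t = 1 + 0 = 1)
M(l) = -1 + 1/l
u = -172/357 (u = (-19 - 24)/(90 + (1 - 1*4)/4) = -43/(90 + (1 - 4)/4) = -43/(90 + (¼)*(-3)) = -43/(90 - ¾) = -43/357/4 = -43*4/357 = -172/357 ≈ -0.48179)
34*(-8) + u = 34*(-8) - 172/357 = -272 - 172/357 = -97276/357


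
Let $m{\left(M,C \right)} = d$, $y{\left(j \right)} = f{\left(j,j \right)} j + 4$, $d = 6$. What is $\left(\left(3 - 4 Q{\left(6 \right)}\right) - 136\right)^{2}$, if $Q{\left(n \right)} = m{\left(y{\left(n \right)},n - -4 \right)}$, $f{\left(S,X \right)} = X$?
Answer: $24649$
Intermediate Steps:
$y{\left(j \right)} = 4 + j^{2}$ ($y{\left(j \right)} = j j + 4 = j^{2} + 4 = 4 + j^{2}$)
$m{\left(M,C \right)} = 6$
$Q{\left(n \right)} = 6$
$\left(\left(3 - 4 Q{\left(6 \right)}\right) - 136\right)^{2} = \left(\left(3 - 24\right) - 136\right)^{2} = \left(-21 - 136\right)^{2} = \left(-157\right)^{2} = 24649$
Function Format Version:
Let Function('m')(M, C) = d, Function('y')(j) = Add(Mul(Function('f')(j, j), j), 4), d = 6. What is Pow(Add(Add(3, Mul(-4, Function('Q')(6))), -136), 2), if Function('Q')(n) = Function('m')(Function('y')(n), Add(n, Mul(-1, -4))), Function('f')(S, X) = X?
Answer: 24649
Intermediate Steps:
Function('y')(j) = Add(4, Pow(j, 2)) (Function('y')(j) = Add(Mul(j, j), 4) = Add(Pow(j, 2), 4) = Add(4, Pow(j, 2)))
Function('m')(M, C) = 6
Function('Q')(n) = 6
Pow(Add(Add(3, Mul(-4, Function('Q')(6))), -136), 2) = Pow(Add(Add(3, Mul(-4, 6)), -136), 2) = Pow(Add(Add(3, -24), -136), 2) = Pow(Add(-21, -136), 2) = Pow(-157, 2) = 24649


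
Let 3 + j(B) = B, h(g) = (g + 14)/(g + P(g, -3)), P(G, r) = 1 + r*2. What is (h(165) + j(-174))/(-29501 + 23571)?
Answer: 28141/948800 ≈ 0.029660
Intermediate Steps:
P(G, r) = 1 + 2*r
h(g) = (14 + g)/(-5 + g) (h(g) = (g + 14)/(g + (1 + 2*(-3))) = (14 + g)/(g + (1 - 6)) = (14 + g)/(g - 5) = (14 + g)/(-5 + g))
j(B) = -3 + B
(h(165) + j(-174))/(-29501 + 23571) = ((14 + 165)/(-5 + 165) + (-3 - 174))/(-29501 + 23571) = (179/160 - 177)/(-5930) = ((1/160)*179 - 177)*(-1/5930) = (179/160 - 177)*(-1/5930) = -28141/160*(-1/5930) = 28141/948800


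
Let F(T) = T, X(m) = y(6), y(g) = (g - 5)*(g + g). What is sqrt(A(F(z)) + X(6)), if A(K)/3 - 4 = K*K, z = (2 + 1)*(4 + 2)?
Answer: 2*sqrt(249) ≈ 31.559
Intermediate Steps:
y(g) = 2*g*(-5 + g) (y(g) = (-5 + g)*(2*g) = 2*g*(-5 + g))
X(m) = 12 (X(m) = 2*6*(-5 + 6) = 2*6*1 = 12)
z = 18 (z = 3*6 = 18)
A(K) = 12 + 3*K**2 (A(K) = 12 + 3*(K*K) = 12 + 3*K**2)
sqrt(A(F(z)) + X(6)) = sqrt((12 + 3*18**2) + 12) = sqrt((12 + 3*324) + 12) = sqrt((12 + 972) + 12) = sqrt(984 + 12) = sqrt(996) = 2*sqrt(249)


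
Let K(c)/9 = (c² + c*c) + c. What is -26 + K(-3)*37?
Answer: 4969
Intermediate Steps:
K(c) = 9*c + 18*c² (K(c) = 9*((c² + c*c) + c) = 9*((c² + c²) + c) = 9*(2*c² + c) = 9*(c + 2*c²) = 9*c + 18*c²)
-26 + K(-3)*37 = -26 + (9*(-3)*(1 + 2*(-3)))*37 = -26 + (9*(-3)*(1 - 6))*37 = -26 + (9*(-3)*(-5))*37 = -26 + 135*37 = -26 + 4995 = 4969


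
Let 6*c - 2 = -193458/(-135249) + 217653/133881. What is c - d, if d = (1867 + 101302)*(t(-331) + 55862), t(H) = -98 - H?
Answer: -69861052546638001993/12071514246 ≈ -5.7873e+9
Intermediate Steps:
c = 10172471537/12071514246 (c = 1/3 + (-193458/(-135249) + 217653/133881)/6 = 1/3 + (-193458*(-1/135249) + 217653*(1/133881))/6 = 1/3 + (64486/45083 + 72551/44627)/6 = 1/3 + (1/6)*(6148633455/2011919041) = 1/3 + 2049544485/4023838082 = 10172471537/12071514246 ≈ 0.84268)
d = 5787265055 (d = (1867 + 101302)*((-98 - 1*(-331)) + 55862) = 103169*((-98 + 331) + 55862) = 103169*(233 + 55862) = 103169*56095 = 5787265055)
c - d = 10172471537/12071514246 - 1*5787265055 = 10172471537/12071514246 - 5787265055 = -69861052546638001993/12071514246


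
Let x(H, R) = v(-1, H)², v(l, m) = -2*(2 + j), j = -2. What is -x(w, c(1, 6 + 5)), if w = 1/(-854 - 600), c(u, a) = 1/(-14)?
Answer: 0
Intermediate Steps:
c(u, a) = -1/14
v(l, m) = 0 (v(l, m) = -2*(2 - 2) = -2*0 = 0)
w = -1/1454 (w = 1/(-1454) = -1/1454 ≈ -0.00068776)
x(H, R) = 0 (x(H, R) = 0² = 0)
-x(w, c(1, 6 + 5)) = -1*0 = 0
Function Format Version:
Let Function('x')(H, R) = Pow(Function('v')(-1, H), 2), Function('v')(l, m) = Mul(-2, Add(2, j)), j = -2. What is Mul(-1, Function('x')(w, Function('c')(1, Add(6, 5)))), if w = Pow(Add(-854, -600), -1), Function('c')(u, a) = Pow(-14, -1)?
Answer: 0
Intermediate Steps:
Function('c')(u, a) = Rational(-1, 14)
Function('v')(l, m) = 0 (Function('v')(l, m) = Mul(-2, Add(2, -2)) = Mul(-2, 0) = 0)
w = Rational(-1, 1454) (w = Pow(-1454, -1) = Rational(-1, 1454) ≈ -0.00068776)
Function('x')(H, R) = 0 (Function('x')(H, R) = Pow(0, 2) = 0)
Mul(-1, Function('x')(w, Function('c')(1, Add(6, 5)))) = Mul(-1, 0) = 0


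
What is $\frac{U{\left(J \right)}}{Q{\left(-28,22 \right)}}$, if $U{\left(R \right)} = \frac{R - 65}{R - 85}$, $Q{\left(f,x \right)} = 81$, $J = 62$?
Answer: $\frac{1}{621} \approx 0.0016103$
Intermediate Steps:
$U{\left(R \right)} = \frac{-65 + R}{-85 + R}$
$\frac{U{\left(J \right)}}{Q{\left(-28,22 \right)}} = \frac{\frac{1}{-85 + 62} \left(-65 + 62\right)}{81} = \frac{1}{-23} \left(-3\right) \frac{1}{81} = \left(- \frac{1}{23}\right) \left(-3\right) \frac{1}{81} = \frac{3}{23} \cdot \frac{1}{81} = \frac{1}{621}$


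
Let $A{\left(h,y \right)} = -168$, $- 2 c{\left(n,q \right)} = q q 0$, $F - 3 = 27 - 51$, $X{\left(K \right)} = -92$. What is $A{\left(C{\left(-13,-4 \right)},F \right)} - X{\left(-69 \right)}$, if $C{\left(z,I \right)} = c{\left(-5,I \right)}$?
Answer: $-76$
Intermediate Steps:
$F = -21$ ($F = 3 + \left(27 - 51\right) = 3 - 24 = -21$)
$c{\left(n,q \right)} = 0$ ($c{\left(n,q \right)} = - \frac{q q 0}{2} = - \frac{q^{2} \cdot 0}{2} = \left(- \frac{1}{2}\right) 0 = 0$)
$C{\left(z,I \right)} = 0$
$A{\left(C{\left(-13,-4 \right)},F \right)} - X{\left(-69 \right)} = -168 - -92 = -168 + 92 = -76$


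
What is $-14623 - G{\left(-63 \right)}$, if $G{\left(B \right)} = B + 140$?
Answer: $-14700$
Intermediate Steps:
$G{\left(B \right)} = 140 + B$
$-14623 - G{\left(-63 \right)} = -14623 - \left(140 - 63\right) = -14623 - 77 = -14700$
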